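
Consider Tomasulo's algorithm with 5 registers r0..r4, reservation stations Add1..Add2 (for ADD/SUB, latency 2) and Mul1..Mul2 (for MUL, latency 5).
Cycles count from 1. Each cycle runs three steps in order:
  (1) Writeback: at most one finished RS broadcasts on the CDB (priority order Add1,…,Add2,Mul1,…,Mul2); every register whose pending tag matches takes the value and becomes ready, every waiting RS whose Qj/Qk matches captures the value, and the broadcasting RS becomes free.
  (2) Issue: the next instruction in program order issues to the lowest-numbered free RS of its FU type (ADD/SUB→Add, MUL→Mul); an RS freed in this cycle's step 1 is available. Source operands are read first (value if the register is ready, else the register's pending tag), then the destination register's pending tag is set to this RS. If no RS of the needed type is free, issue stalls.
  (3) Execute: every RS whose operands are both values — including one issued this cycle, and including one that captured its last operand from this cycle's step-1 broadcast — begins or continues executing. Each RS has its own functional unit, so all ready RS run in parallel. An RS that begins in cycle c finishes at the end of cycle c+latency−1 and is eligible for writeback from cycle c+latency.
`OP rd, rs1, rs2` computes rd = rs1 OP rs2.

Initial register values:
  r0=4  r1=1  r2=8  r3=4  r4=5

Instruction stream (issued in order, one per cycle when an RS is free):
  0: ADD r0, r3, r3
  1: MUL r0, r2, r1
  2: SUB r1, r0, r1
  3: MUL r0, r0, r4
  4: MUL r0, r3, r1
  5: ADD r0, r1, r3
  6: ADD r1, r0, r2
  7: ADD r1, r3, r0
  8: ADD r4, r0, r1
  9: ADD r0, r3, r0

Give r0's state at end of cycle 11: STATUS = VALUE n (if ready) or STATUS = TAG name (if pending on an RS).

cycle 1: issue ADD r0<-Add1 // r0:Add1,r1:1,r2:8,r3:4,r4:5
cycle 2: issue MUL r0<-Mul1 // r0:Mul1,r1:1,r2:8,r3:4,r4:5
cycle 3: CDB Add1=8; issue SUB r1<-Add1 // r0:Mul1,r1:Add1,r2:8,r3:4,r4:5
cycle 4: issue MUL r0<-Mul2 // r0:Mul2,r1:Add1,r2:8,r3:4,r4:5
cycle 5: stall // r0:Mul2,r1:Add1,r2:8,r3:4,r4:5
cycle 6: stall // r0:Mul2,r1:Add1,r2:8,r3:4,r4:5
cycle 7: CDB Mul1=8; issue MUL r0<-Mul1 // r0:Mul1,r1:Add1,r2:8,r3:4,r4:5
cycle 8: issue ADD r0<-Add2 // r0:Add2,r1:Add1,r2:8,r3:4,r4:5
cycle 9: CDB Add1=7; issue ADD r1<-Add1 // r0:Add2,r1:Add1,r2:8,r3:4,r4:5
cycle 10: stall // r0:Add2,r1:Add1,r2:8,r3:4,r4:5
cycle 11: CDB Add2=11; issue ADD r1<-Add2 // r0:11,r1:Add2,r2:8,r3:4,r4:5

STATUS = VALUE 11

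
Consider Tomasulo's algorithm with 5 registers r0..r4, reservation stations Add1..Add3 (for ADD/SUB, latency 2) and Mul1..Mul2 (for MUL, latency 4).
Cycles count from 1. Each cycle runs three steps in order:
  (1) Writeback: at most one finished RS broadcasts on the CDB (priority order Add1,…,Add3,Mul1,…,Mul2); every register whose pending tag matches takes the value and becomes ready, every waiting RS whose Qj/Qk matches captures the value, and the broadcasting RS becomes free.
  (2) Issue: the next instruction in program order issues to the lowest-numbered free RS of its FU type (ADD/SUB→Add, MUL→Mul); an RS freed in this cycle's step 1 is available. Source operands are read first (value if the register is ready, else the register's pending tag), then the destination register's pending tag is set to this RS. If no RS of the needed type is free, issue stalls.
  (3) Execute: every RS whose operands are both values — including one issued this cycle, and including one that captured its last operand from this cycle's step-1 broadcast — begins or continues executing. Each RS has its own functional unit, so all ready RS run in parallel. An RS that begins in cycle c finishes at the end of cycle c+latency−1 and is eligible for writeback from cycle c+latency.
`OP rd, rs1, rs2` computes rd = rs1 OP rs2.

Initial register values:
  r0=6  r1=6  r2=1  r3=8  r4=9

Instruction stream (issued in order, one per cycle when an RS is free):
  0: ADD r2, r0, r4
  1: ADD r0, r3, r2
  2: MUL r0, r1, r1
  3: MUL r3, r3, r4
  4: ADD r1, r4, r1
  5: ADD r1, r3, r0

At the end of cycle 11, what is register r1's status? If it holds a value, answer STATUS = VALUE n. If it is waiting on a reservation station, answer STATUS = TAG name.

STATUS = VALUE 108

cycle 1: issue ADD r2<-Add1 // r0:6,r1:6,r2:Add1,r3:8,r4:9
cycle 2: issue ADD r0<-Add2 // r0:Add2,r1:6,r2:Add1,r3:8,r4:9
cycle 3: CDB Add1=15; issue MUL r0<-Mul1 // r0:Mul1,r1:6,r2:15,r3:8,r4:9
cycle 4: issue MUL r3<-Mul2 // r0:Mul1,r1:6,r2:15,r3:Mul2,r4:9
cycle 5: CDB Add2=23; issue ADD r1<-Add1 // r0:Mul1,r1:Add1,r2:15,r3:Mul2,r4:9
cycle 6: issue ADD r1<-Add2 // r0:Mul1,r1:Add2,r2:15,r3:Mul2,r4:9
cycle 7: CDB Add1=15 // r0:Mul1,r1:Add2,r2:15,r3:Mul2,r4:9
cycle 8: CDB Mul1=36 // r0:36,r1:Add2,r2:15,r3:Mul2,r4:9
cycle 9: CDB Mul2=72 // r0:36,r1:Add2,r2:15,r3:72,r4:9
cycle 10: - // r0:36,r1:Add2,r2:15,r3:72,r4:9
cycle 11: CDB Add2=108 // r0:36,r1:108,r2:15,r3:72,r4:9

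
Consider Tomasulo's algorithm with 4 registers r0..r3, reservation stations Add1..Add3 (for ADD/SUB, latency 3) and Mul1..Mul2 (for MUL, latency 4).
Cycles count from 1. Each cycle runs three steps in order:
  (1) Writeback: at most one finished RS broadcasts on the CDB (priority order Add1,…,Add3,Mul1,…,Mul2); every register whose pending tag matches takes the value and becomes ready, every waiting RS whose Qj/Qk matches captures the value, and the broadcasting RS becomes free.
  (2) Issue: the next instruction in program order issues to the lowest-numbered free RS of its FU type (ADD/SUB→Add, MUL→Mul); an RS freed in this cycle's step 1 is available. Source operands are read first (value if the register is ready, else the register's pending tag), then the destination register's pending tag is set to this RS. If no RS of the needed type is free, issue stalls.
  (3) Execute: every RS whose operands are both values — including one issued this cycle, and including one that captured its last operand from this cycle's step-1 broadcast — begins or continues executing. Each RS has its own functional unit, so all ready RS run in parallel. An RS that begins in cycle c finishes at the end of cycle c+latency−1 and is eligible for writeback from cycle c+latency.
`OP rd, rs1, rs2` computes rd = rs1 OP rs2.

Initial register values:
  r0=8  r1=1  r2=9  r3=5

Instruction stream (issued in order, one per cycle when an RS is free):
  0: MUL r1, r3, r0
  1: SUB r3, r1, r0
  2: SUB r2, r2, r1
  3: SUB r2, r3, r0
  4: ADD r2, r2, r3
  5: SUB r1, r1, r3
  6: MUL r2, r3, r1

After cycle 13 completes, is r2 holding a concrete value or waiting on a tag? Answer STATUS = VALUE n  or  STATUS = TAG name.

  c1: issue MUL r1<-Mul1  regs: r0:8,r1:Mul1,r2:9,r3:5
  c2: issue SUB r3<-Add1  regs: r0:8,r1:Mul1,r2:9,r3:Add1
  c3: issue SUB r2<-Add2  regs: r0:8,r1:Mul1,r2:Add2,r3:Add1
  c4: issue SUB r2<-Add3  regs: r0:8,r1:Mul1,r2:Add3,r3:Add1
  c5: CDB Mul1=40; stall  regs: r0:8,r1:40,r2:Add3,r3:Add1
  c6: stall  regs: r0:8,r1:40,r2:Add3,r3:Add1
  c7: stall  regs: r0:8,r1:40,r2:Add3,r3:Add1
  c8: CDB Add1=32; issue ADD r2<-Add1  regs: r0:8,r1:40,r2:Add1,r3:32
  c9: CDB Add2=-31; issue SUB r1<-Add2  regs: r0:8,r1:Add2,r2:Add1,r3:32
  c10: issue MUL r2<-Mul1  regs: r0:8,r1:Add2,r2:Mul1,r3:32
  c11: CDB Add3=24  regs: r0:8,r1:Add2,r2:Mul1,r3:32
  c12: CDB Add2=8  regs: r0:8,r1:8,r2:Mul1,r3:32
  c13: -  regs: r0:8,r1:8,r2:Mul1,r3:32

STATUS = TAG Mul1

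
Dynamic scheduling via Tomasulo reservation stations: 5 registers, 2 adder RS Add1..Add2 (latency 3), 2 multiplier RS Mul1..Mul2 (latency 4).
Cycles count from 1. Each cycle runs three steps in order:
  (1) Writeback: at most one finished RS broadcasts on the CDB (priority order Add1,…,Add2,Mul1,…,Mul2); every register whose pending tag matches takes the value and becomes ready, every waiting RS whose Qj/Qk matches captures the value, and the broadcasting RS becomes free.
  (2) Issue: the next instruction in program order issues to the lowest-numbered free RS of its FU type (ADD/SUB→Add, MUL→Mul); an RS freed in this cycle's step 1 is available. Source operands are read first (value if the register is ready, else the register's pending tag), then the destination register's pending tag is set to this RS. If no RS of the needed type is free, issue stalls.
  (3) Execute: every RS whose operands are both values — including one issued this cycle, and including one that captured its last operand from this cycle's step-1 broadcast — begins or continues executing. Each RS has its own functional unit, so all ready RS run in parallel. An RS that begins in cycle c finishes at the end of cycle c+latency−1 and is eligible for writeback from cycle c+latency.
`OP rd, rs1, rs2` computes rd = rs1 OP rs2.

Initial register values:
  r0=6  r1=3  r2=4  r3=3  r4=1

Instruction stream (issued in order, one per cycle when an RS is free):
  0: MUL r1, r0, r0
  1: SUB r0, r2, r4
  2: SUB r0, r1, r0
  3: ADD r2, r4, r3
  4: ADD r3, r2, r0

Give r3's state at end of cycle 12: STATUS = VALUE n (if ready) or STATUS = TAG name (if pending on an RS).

cycle 1: issue MUL r1<-Mul1 // r0:6,r1:Mul1,r2:4,r3:3,r4:1
cycle 2: issue SUB r0<-Add1 // r0:Add1,r1:Mul1,r2:4,r3:3,r4:1
cycle 3: issue SUB r0<-Add2 // r0:Add2,r1:Mul1,r2:4,r3:3,r4:1
cycle 4: stall // r0:Add2,r1:Mul1,r2:4,r3:3,r4:1
cycle 5: CDB Add1=3; issue ADD r2<-Add1 // r0:Add2,r1:Mul1,r2:Add1,r3:3,r4:1
cycle 6: CDB Mul1=36; stall // r0:Add2,r1:36,r2:Add1,r3:3,r4:1
cycle 7: stall // r0:Add2,r1:36,r2:Add1,r3:3,r4:1
cycle 8: CDB Add1=4; issue ADD r3<-Add1 // r0:Add2,r1:36,r2:4,r3:Add1,r4:1
cycle 9: CDB Add2=33 // r0:33,r1:36,r2:4,r3:Add1,r4:1
cycle 10: - // r0:33,r1:36,r2:4,r3:Add1,r4:1
cycle 11: - // r0:33,r1:36,r2:4,r3:Add1,r4:1
cycle 12: CDB Add1=37 // r0:33,r1:36,r2:4,r3:37,r4:1

STATUS = VALUE 37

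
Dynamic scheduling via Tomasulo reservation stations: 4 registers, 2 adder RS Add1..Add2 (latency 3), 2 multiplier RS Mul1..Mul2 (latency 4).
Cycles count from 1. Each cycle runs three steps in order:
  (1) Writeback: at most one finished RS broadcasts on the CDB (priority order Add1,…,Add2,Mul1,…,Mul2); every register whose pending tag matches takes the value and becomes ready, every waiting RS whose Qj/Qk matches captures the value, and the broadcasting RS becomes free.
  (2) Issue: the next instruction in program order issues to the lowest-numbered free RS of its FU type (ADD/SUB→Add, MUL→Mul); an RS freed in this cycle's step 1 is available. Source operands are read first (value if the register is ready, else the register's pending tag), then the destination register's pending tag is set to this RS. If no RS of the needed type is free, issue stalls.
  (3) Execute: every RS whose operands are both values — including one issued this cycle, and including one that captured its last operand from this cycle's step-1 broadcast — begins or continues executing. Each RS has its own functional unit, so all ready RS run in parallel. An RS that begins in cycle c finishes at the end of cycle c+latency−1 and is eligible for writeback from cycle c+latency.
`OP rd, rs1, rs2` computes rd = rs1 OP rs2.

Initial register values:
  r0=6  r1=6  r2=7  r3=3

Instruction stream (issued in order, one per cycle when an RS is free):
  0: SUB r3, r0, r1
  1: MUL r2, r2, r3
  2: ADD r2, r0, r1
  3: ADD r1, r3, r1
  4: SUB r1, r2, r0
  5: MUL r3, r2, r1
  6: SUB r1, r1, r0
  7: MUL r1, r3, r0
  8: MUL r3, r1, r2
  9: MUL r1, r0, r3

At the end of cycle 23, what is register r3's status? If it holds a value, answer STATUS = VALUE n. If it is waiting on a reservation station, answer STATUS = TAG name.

c1: issue SUB r3<-Add1 | r0:6,r1:6,r2:7,r3:Add1
c2: issue MUL r2<-Mul1 | r0:6,r1:6,r2:Mul1,r3:Add1
c3: issue ADD r2<-Add2 | r0:6,r1:6,r2:Add2,r3:Add1
c4: CDB Add1=0; issue ADD r1<-Add1 | r0:6,r1:Add1,r2:Add2,r3:0
c5: stall | r0:6,r1:Add1,r2:Add2,r3:0
c6: CDB Add2=12; issue SUB r1<-Add2 | r0:6,r1:Add2,r2:12,r3:0
c7: CDB Add1=6; issue MUL r3<-Mul2 | r0:6,r1:Add2,r2:12,r3:Mul2
c8: CDB Mul1=0; issue SUB r1<-Add1 | r0:6,r1:Add1,r2:12,r3:Mul2
c9: CDB Add2=6; issue MUL r1<-Mul1 | r0:6,r1:Mul1,r2:12,r3:Mul2
c10: stall | r0:6,r1:Mul1,r2:12,r3:Mul2
c11: stall | r0:6,r1:Mul1,r2:12,r3:Mul2
c12: CDB Add1=0; stall | r0:6,r1:Mul1,r2:12,r3:Mul2
c13: CDB Mul2=72; issue MUL r3<-Mul2 | r0:6,r1:Mul1,r2:12,r3:Mul2
c14: stall | r0:6,r1:Mul1,r2:12,r3:Mul2
c15: stall | r0:6,r1:Mul1,r2:12,r3:Mul2
c16: stall | r0:6,r1:Mul1,r2:12,r3:Mul2
c17: CDB Mul1=432; issue MUL r1<-Mul1 | r0:6,r1:Mul1,r2:12,r3:Mul2
c18: - | r0:6,r1:Mul1,r2:12,r3:Mul2
c19: - | r0:6,r1:Mul1,r2:12,r3:Mul2
c20: - | r0:6,r1:Mul1,r2:12,r3:Mul2
c21: CDB Mul2=5184 | r0:6,r1:Mul1,r2:12,r3:5184
c22: - | r0:6,r1:Mul1,r2:12,r3:5184
c23: - | r0:6,r1:Mul1,r2:12,r3:5184

STATUS = VALUE 5184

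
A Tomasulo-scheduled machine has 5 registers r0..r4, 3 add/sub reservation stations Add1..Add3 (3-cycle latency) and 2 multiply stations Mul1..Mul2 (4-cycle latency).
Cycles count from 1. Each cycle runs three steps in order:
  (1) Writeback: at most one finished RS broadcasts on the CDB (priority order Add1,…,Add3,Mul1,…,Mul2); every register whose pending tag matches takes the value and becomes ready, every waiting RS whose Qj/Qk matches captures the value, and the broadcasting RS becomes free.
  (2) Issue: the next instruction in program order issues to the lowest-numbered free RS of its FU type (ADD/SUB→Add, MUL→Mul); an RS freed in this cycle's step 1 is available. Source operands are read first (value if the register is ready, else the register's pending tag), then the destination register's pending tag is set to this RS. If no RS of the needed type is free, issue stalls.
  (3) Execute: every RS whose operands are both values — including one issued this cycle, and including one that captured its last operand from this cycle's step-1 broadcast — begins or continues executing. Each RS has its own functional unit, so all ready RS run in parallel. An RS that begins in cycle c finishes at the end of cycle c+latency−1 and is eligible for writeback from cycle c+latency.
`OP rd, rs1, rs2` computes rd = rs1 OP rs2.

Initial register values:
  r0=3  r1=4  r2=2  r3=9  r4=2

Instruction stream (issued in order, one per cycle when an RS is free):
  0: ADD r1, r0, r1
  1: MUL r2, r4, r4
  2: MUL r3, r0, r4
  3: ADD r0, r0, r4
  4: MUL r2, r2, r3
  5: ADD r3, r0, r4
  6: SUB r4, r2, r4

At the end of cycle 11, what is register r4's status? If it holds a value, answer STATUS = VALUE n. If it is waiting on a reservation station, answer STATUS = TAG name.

cycle 1: issue ADD r1<-Add1 // r0:3,r1:Add1,r2:2,r3:9,r4:2
cycle 2: issue MUL r2<-Mul1 // r0:3,r1:Add1,r2:Mul1,r3:9,r4:2
cycle 3: issue MUL r3<-Mul2 // r0:3,r1:Add1,r2:Mul1,r3:Mul2,r4:2
cycle 4: CDB Add1=7; issue ADD r0<-Add1 // r0:Add1,r1:7,r2:Mul1,r3:Mul2,r4:2
cycle 5: stall // r0:Add1,r1:7,r2:Mul1,r3:Mul2,r4:2
cycle 6: CDB Mul1=4; issue MUL r2<-Mul1 // r0:Add1,r1:7,r2:Mul1,r3:Mul2,r4:2
cycle 7: CDB Add1=5; issue ADD r3<-Add1 // r0:5,r1:7,r2:Mul1,r3:Add1,r4:2
cycle 8: CDB Mul2=6; issue SUB r4<-Add2 // r0:5,r1:7,r2:Mul1,r3:Add1,r4:Add2
cycle 9: - // r0:5,r1:7,r2:Mul1,r3:Add1,r4:Add2
cycle 10: CDB Add1=7 // r0:5,r1:7,r2:Mul1,r3:7,r4:Add2
cycle 11: - // r0:5,r1:7,r2:Mul1,r3:7,r4:Add2

STATUS = TAG Add2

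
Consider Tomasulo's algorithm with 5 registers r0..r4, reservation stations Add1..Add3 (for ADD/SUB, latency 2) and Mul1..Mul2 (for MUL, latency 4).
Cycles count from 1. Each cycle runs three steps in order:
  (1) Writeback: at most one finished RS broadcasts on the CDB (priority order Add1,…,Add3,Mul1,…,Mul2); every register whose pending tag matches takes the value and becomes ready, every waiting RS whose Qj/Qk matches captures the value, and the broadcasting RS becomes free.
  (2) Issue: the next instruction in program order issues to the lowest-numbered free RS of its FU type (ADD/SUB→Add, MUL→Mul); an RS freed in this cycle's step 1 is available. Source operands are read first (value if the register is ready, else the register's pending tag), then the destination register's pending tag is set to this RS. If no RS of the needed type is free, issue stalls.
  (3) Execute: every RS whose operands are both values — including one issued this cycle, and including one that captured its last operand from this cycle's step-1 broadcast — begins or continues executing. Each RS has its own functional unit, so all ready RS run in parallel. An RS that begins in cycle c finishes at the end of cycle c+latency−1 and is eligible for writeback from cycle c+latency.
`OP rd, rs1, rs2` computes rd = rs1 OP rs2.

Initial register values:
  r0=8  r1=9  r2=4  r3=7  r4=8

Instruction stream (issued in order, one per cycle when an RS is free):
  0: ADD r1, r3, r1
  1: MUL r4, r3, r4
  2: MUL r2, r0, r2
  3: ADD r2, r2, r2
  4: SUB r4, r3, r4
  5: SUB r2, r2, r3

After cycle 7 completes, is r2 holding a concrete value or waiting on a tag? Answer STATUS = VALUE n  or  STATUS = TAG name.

  c1: issue ADD r1<-Add1  regs: r0:8,r1:Add1,r2:4,r3:7,r4:8
  c2: issue MUL r4<-Mul1  regs: r0:8,r1:Add1,r2:4,r3:7,r4:Mul1
  c3: CDB Add1=16; issue MUL r2<-Mul2  regs: r0:8,r1:16,r2:Mul2,r3:7,r4:Mul1
  c4: issue ADD r2<-Add1  regs: r0:8,r1:16,r2:Add1,r3:7,r4:Mul1
  c5: issue SUB r4<-Add2  regs: r0:8,r1:16,r2:Add1,r3:7,r4:Add2
  c6: CDB Mul1=56; issue SUB r2<-Add3  regs: r0:8,r1:16,r2:Add3,r3:7,r4:Add2
  c7: CDB Mul2=32  regs: r0:8,r1:16,r2:Add3,r3:7,r4:Add2

STATUS = TAG Add3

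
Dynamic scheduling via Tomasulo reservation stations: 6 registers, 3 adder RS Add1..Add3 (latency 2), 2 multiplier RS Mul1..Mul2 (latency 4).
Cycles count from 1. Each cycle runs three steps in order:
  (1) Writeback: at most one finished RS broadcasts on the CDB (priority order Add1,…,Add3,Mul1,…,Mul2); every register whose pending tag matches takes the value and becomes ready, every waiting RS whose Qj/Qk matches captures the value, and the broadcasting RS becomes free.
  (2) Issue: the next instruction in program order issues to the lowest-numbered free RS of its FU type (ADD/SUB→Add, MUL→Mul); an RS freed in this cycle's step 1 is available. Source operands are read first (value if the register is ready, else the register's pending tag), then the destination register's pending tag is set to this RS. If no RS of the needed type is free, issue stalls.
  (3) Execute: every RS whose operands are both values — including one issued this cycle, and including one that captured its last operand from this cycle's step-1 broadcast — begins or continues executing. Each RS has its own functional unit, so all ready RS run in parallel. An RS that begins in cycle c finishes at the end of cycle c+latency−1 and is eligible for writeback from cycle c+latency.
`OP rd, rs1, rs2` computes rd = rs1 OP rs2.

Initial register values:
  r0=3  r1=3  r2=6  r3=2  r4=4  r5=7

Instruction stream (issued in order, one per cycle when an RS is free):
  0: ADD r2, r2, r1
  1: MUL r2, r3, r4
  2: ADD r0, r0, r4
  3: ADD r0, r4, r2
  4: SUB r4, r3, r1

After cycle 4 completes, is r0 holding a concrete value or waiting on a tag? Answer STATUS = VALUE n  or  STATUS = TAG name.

STATUS = TAG Add2

c1: issue ADD r2<-Add1 | r0:3,r1:3,r2:Add1,r3:2,r4:4,r5:7
c2: issue MUL r2<-Mul1 | r0:3,r1:3,r2:Mul1,r3:2,r4:4,r5:7
c3: CDB Add1=9; issue ADD r0<-Add1 | r0:Add1,r1:3,r2:Mul1,r3:2,r4:4,r5:7
c4: issue ADD r0<-Add2 | r0:Add2,r1:3,r2:Mul1,r3:2,r4:4,r5:7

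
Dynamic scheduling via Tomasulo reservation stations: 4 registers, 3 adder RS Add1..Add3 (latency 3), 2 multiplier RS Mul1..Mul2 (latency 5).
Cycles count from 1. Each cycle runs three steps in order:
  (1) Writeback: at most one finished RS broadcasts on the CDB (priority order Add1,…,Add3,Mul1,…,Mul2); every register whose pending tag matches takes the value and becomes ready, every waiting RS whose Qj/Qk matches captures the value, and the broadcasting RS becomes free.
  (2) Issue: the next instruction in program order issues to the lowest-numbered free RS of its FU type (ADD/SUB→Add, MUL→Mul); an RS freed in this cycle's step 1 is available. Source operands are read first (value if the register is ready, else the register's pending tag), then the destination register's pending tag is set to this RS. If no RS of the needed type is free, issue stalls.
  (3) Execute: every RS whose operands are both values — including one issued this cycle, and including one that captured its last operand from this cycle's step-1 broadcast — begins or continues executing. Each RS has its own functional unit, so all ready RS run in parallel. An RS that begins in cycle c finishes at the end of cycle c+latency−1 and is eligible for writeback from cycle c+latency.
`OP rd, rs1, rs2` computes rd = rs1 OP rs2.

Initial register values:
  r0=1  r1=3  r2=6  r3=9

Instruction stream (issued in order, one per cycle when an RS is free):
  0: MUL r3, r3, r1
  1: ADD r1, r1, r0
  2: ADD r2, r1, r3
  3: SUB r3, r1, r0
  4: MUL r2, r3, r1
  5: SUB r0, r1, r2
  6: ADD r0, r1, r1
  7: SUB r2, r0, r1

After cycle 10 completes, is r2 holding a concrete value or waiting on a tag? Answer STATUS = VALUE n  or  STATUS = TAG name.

cycle 1: issue MUL r3<-Mul1 // r0:1,r1:3,r2:6,r3:Mul1
cycle 2: issue ADD r1<-Add1 // r0:1,r1:Add1,r2:6,r3:Mul1
cycle 3: issue ADD r2<-Add2 // r0:1,r1:Add1,r2:Add2,r3:Mul1
cycle 4: issue SUB r3<-Add3 // r0:1,r1:Add1,r2:Add2,r3:Add3
cycle 5: CDB Add1=4; issue MUL r2<-Mul2 // r0:1,r1:4,r2:Mul2,r3:Add3
cycle 6: CDB Mul1=27; issue SUB r0<-Add1 // r0:Add1,r1:4,r2:Mul2,r3:Add3
cycle 7: stall // r0:Add1,r1:4,r2:Mul2,r3:Add3
cycle 8: CDB Add3=3; issue ADD r0<-Add3 // r0:Add3,r1:4,r2:Mul2,r3:3
cycle 9: CDB Add2=31; issue SUB r2<-Add2 // r0:Add3,r1:4,r2:Add2,r3:3
cycle 10: - // r0:Add3,r1:4,r2:Add2,r3:3

STATUS = TAG Add2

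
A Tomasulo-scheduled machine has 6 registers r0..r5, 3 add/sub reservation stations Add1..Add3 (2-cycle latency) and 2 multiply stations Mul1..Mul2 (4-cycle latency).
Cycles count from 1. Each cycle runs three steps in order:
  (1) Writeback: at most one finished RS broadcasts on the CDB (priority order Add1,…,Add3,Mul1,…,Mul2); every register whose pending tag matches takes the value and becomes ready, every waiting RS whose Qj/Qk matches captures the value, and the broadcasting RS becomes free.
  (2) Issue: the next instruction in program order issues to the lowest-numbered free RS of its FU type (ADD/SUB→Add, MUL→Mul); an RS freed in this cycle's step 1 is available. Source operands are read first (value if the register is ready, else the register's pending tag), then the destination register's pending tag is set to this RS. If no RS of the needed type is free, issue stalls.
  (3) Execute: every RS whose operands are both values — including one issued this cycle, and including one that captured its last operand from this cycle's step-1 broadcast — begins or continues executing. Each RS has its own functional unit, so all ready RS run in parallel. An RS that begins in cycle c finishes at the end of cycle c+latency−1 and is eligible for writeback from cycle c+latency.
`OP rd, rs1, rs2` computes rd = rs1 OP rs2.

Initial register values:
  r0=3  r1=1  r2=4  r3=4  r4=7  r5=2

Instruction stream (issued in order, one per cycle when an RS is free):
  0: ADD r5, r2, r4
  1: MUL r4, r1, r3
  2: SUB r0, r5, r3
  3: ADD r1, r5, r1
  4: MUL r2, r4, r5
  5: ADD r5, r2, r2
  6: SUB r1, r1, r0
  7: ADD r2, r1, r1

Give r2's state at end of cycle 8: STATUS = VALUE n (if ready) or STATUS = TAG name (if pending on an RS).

c1: issue ADD r5<-Add1 | r0:3,r1:1,r2:4,r3:4,r4:7,r5:Add1
c2: issue MUL r4<-Mul1 | r0:3,r1:1,r2:4,r3:4,r4:Mul1,r5:Add1
c3: CDB Add1=11; issue SUB r0<-Add1 | r0:Add1,r1:1,r2:4,r3:4,r4:Mul1,r5:11
c4: issue ADD r1<-Add2 | r0:Add1,r1:Add2,r2:4,r3:4,r4:Mul1,r5:11
c5: CDB Add1=7; issue MUL r2<-Mul2 | r0:7,r1:Add2,r2:Mul2,r3:4,r4:Mul1,r5:11
c6: CDB Add2=12; issue ADD r5<-Add1 | r0:7,r1:12,r2:Mul2,r3:4,r4:Mul1,r5:Add1
c7: CDB Mul1=4; issue SUB r1<-Add2 | r0:7,r1:Add2,r2:Mul2,r3:4,r4:4,r5:Add1
c8: issue ADD r2<-Add3 | r0:7,r1:Add2,r2:Add3,r3:4,r4:4,r5:Add1

STATUS = TAG Add3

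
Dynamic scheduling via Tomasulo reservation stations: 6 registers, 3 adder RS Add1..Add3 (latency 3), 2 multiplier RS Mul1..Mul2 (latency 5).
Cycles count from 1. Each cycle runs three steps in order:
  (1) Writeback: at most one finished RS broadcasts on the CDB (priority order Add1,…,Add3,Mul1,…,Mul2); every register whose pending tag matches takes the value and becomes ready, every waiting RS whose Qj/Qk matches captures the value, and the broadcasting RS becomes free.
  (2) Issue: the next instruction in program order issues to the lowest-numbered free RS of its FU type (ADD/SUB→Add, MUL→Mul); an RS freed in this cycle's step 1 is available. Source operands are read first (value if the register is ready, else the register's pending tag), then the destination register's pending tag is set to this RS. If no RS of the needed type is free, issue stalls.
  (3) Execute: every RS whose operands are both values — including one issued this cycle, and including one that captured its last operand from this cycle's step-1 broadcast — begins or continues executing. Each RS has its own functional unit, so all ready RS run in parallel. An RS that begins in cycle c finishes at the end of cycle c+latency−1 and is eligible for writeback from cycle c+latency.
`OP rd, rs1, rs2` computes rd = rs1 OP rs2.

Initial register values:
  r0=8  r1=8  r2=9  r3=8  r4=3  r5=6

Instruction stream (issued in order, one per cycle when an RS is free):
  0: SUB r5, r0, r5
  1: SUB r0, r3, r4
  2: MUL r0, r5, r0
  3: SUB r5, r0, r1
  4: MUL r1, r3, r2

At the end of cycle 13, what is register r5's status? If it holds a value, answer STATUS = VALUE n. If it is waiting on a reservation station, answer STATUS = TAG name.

STATUS = VALUE 2

  c1: issue SUB r5<-Add1  regs: r0:8,r1:8,r2:9,r3:8,r4:3,r5:Add1
  c2: issue SUB r0<-Add2  regs: r0:Add2,r1:8,r2:9,r3:8,r4:3,r5:Add1
  c3: issue MUL r0<-Mul1  regs: r0:Mul1,r1:8,r2:9,r3:8,r4:3,r5:Add1
  c4: CDB Add1=2; issue SUB r5<-Add1  regs: r0:Mul1,r1:8,r2:9,r3:8,r4:3,r5:Add1
  c5: CDB Add2=5; issue MUL r1<-Mul2  regs: r0:Mul1,r1:Mul2,r2:9,r3:8,r4:3,r5:Add1
  c6: -  regs: r0:Mul1,r1:Mul2,r2:9,r3:8,r4:3,r5:Add1
  c7: -  regs: r0:Mul1,r1:Mul2,r2:9,r3:8,r4:3,r5:Add1
  c8: -  regs: r0:Mul1,r1:Mul2,r2:9,r3:8,r4:3,r5:Add1
  c9: -  regs: r0:Mul1,r1:Mul2,r2:9,r3:8,r4:3,r5:Add1
  c10: CDB Mul1=10  regs: r0:10,r1:Mul2,r2:9,r3:8,r4:3,r5:Add1
  c11: CDB Mul2=72  regs: r0:10,r1:72,r2:9,r3:8,r4:3,r5:Add1
  c12: -  regs: r0:10,r1:72,r2:9,r3:8,r4:3,r5:Add1
  c13: CDB Add1=2  regs: r0:10,r1:72,r2:9,r3:8,r4:3,r5:2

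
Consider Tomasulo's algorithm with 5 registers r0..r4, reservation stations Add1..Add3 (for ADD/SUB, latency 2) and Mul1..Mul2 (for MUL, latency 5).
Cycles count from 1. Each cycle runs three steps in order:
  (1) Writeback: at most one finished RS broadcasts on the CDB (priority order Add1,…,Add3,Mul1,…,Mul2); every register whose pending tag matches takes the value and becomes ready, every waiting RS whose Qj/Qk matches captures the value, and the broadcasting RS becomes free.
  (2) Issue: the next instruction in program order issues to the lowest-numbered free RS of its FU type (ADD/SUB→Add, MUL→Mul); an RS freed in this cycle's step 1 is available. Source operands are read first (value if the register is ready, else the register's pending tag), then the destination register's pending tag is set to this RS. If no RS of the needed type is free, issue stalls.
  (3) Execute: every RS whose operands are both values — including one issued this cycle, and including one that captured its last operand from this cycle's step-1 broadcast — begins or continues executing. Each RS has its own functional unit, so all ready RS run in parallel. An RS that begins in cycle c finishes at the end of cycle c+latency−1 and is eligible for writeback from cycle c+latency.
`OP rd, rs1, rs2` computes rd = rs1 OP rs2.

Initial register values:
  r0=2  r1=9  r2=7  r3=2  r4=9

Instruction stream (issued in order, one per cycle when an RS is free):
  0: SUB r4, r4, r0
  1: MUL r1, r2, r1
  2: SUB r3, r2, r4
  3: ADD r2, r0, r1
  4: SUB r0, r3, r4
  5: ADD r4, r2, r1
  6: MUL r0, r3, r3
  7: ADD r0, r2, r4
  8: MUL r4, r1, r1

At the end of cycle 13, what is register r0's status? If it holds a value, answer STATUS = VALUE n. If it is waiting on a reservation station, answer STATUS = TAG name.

STATUS = TAG Add1

cycle 1: issue SUB r4<-Add1 // r0:2,r1:9,r2:7,r3:2,r4:Add1
cycle 2: issue MUL r1<-Mul1 // r0:2,r1:Mul1,r2:7,r3:2,r4:Add1
cycle 3: CDB Add1=7; issue SUB r3<-Add1 // r0:2,r1:Mul1,r2:7,r3:Add1,r4:7
cycle 4: issue ADD r2<-Add2 // r0:2,r1:Mul1,r2:Add2,r3:Add1,r4:7
cycle 5: CDB Add1=0; issue SUB r0<-Add1 // r0:Add1,r1:Mul1,r2:Add2,r3:0,r4:7
cycle 6: issue ADD r4<-Add3 // r0:Add1,r1:Mul1,r2:Add2,r3:0,r4:Add3
cycle 7: CDB Add1=-7; issue MUL r0<-Mul2 // r0:Mul2,r1:Mul1,r2:Add2,r3:0,r4:Add3
cycle 8: CDB Mul1=63; issue ADD r0<-Add1 // r0:Add1,r1:63,r2:Add2,r3:0,r4:Add3
cycle 9: issue MUL r4<-Mul1 // r0:Add1,r1:63,r2:Add2,r3:0,r4:Mul1
cycle 10: CDB Add2=65 // r0:Add1,r1:63,r2:65,r3:0,r4:Mul1
cycle 11: - // r0:Add1,r1:63,r2:65,r3:0,r4:Mul1
cycle 12: CDB Add3=128 // r0:Add1,r1:63,r2:65,r3:0,r4:Mul1
cycle 13: CDB Mul2=0 // r0:Add1,r1:63,r2:65,r3:0,r4:Mul1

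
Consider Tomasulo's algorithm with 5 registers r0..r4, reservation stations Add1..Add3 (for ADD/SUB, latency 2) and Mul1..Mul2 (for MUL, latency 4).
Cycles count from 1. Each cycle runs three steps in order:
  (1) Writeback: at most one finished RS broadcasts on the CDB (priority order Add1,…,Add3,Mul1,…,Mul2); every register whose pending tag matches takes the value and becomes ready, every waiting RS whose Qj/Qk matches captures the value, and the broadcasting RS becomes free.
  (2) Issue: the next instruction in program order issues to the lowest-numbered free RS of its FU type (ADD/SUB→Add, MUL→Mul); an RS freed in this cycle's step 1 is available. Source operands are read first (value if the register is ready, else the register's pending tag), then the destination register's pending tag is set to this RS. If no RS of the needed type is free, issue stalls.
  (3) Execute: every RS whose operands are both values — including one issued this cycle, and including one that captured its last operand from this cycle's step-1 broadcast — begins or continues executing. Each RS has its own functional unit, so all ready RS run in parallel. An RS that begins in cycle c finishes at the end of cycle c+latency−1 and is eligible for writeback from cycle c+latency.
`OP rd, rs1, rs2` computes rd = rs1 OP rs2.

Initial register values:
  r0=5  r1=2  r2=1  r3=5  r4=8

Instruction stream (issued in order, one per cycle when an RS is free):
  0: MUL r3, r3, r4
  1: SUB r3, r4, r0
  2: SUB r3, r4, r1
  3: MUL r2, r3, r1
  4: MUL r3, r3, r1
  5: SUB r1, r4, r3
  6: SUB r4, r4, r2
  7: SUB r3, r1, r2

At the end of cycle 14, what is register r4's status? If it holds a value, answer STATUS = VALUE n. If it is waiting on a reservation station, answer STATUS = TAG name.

cycle 1: issue MUL r3<-Mul1 // r0:5,r1:2,r2:1,r3:Mul1,r4:8
cycle 2: issue SUB r3<-Add1 // r0:5,r1:2,r2:1,r3:Add1,r4:8
cycle 3: issue SUB r3<-Add2 // r0:5,r1:2,r2:1,r3:Add2,r4:8
cycle 4: CDB Add1=3; issue MUL r2<-Mul2 // r0:5,r1:2,r2:Mul2,r3:Add2,r4:8
cycle 5: CDB Add2=6; stall // r0:5,r1:2,r2:Mul2,r3:6,r4:8
cycle 6: CDB Mul1=40; issue MUL r3<-Mul1 // r0:5,r1:2,r2:Mul2,r3:Mul1,r4:8
cycle 7: issue SUB r1<-Add1 // r0:5,r1:Add1,r2:Mul2,r3:Mul1,r4:8
cycle 8: issue SUB r4<-Add2 // r0:5,r1:Add1,r2:Mul2,r3:Mul1,r4:Add2
cycle 9: CDB Mul2=12; issue SUB r3<-Add3 // r0:5,r1:Add1,r2:12,r3:Add3,r4:Add2
cycle 10: CDB Mul1=12 // r0:5,r1:Add1,r2:12,r3:Add3,r4:Add2
cycle 11: CDB Add2=-4 // r0:5,r1:Add1,r2:12,r3:Add3,r4:-4
cycle 12: CDB Add1=-4 // r0:5,r1:-4,r2:12,r3:Add3,r4:-4
cycle 13: - // r0:5,r1:-4,r2:12,r3:Add3,r4:-4
cycle 14: CDB Add3=-16 // r0:5,r1:-4,r2:12,r3:-16,r4:-4

STATUS = VALUE -4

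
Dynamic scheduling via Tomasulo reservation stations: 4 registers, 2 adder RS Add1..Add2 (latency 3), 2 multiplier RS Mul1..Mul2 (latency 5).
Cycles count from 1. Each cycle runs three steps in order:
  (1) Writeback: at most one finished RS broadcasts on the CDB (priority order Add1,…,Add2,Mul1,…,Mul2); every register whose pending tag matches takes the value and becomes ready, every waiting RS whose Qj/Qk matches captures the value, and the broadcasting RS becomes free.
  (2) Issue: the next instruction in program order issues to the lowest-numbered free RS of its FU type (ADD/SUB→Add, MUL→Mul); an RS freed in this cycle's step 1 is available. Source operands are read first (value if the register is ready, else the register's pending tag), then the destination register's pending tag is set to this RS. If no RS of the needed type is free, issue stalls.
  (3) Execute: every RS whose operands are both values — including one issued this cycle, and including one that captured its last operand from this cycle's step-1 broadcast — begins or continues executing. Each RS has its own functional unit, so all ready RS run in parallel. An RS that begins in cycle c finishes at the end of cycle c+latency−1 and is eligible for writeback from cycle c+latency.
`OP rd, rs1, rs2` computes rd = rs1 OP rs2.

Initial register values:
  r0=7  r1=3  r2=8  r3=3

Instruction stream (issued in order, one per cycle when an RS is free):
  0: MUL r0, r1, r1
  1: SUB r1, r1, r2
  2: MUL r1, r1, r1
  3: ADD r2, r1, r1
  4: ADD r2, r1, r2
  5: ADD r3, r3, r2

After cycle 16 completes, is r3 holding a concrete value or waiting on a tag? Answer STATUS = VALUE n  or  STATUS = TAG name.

  c1: issue MUL r0<-Mul1  regs: r0:Mul1,r1:3,r2:8,r3:3
  c2: issue SUB r1<-Add1  regs: r0:Mul1,r1:Add1,r2:8,r3:3
  c3: issue MUL r1<-Mul2  regs: r0:Mul1,r1:Mul2,r2:8,r3:3
  c4: issue ADD r2<-Add2  regs: r0:Mul1,r1:Mul2,r2:Add2,r3:3
  c5: CDB Add1=-5; issue ADD r2<-Add1  regs: r0:Mul1,r1:Mul2,r2:Add1,r3:3
  c6: CDB Mul1=9; stall  regs: r0:9,r1:Mul2,r2:Add1,r3:3
  c7: stall  regs: r0:9,r1:Mul2,r2:Add1,r3:3
  c8: stall  regs: r0:9,r1:Mul2,r2:Add1,r3:3
  c9: stall  regs: r0:9,r1:Mul2,r2:Add1,r3:3
  c10: CDB Mul2=25; stall  regs: r0:9,r1:25,r2:Add1,r3:3
  c11: stall  regs: r0:9,r1:25,r2:Add1,r3:3
  c12: stall  regs: r0:9,r1:25,r2:Add1,r3:3
  c13: CDB Add2=50; issue ADD r3<-Add2  regs: r0:9,r1:25,r2:Add1,r3:Add2
  c14: -  regs: r0:9,r1:25,r2:Add1,r3:Add2
  c15: -  regs: r0:9,r1:25,r2:Add1,r3:Add2
  c16: CDB Add1=75  regs: r0:9,r1:25,r2:75,r3:Add2

STATUS = TAG Add2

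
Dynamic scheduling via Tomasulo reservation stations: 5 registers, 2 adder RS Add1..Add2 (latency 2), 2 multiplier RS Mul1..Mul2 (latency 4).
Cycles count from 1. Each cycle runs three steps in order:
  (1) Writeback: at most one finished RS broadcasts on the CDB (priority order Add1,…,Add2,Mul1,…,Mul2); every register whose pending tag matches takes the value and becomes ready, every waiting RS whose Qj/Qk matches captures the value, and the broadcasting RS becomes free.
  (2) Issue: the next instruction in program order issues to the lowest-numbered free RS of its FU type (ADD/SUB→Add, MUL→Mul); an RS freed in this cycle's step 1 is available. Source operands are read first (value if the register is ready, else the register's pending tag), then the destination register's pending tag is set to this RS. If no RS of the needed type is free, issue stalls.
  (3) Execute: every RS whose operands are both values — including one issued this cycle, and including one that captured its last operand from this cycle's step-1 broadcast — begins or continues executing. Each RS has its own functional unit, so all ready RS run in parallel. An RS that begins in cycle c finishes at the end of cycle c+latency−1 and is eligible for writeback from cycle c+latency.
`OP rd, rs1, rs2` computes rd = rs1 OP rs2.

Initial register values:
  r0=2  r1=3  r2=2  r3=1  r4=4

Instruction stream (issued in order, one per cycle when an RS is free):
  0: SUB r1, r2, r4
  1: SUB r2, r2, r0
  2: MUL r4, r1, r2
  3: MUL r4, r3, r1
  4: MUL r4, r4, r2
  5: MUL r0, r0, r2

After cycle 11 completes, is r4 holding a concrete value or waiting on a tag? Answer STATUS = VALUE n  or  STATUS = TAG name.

STATUS = TAG Mul1

c1: issue SUB r1<-Add1 | r0:2,r1:Add1,r2:2,r3:1,r4:4
c2: issue SUB r2<-Add2 | r0:2,r1:Add1,r2:Add2,r3:1,r4:4
c3: CDB Add1=-2; issue MUL r4<-Mul1 | r0:2,r1:-2,r2:Add2,r3:1,r4:Mul1
c4: CDB Add2=0; issue MUL r4<-Mul2 | r0:2,r1:-2,r2:0,r3:1,r4:Mul2
c5: stall | r0:2,r1:-2,r2:0,r3:1,r4:Mul2
c6: stall | r0:2,r1:-2,r2:0,r3:1,r4:Mul2
c7: stall | r0:2,r1:-2,r2:0,r3:1,r4:Mul2
c8: CDB Mul1=0; issue MUL r4<-Mul1 | r0:2,r1:-2,r2:0,r3:1,r4:Mul1
c9: CDB Mul2=-2; issue MUL r0<-Mul2 | r0:Mul2,r1:-2,r2:0,r3:1,r4:Mul1
c10: - | r0:Mul2,r1:-2,r2:0,r3:1,r4:Mul1
c11: - | r0:Mul2,r1:-2,r2:0,r3:1,r4:Mul1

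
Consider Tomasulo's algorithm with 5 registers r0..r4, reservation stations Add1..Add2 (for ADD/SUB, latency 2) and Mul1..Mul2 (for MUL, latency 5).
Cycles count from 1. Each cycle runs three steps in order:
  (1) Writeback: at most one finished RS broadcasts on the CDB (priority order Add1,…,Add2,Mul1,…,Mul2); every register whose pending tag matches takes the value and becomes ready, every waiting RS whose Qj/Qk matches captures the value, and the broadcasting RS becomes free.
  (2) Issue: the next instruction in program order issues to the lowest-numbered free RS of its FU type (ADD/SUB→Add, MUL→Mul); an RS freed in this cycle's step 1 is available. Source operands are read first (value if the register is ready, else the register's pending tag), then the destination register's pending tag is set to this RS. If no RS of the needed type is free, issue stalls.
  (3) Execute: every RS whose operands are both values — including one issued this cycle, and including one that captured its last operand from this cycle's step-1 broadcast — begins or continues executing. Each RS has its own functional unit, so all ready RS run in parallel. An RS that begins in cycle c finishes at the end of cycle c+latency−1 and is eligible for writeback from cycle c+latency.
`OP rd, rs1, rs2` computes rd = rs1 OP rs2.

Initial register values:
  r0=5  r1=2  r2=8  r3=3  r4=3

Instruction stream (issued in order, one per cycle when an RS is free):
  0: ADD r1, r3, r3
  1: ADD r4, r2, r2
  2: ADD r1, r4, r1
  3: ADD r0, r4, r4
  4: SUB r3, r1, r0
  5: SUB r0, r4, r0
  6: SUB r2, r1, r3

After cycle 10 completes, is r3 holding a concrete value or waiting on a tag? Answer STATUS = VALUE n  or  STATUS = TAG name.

  c1: issue ADD r1<-Add1  regs: r0:5,r1:Add1,r2:8,r3:3,r4:3
  c2: issue ADD r4<-Add2  regs: r0:5,r1:Add1,r2:8,r3:3,r4:Add2
  c3: CDB Add1=6; issue ADD r1<-Add1  regs: r0:5,r1:Add1,r2:8,r3:3,r4:Add2
  c4: CDB Add2=16; issue ADD r0<-Add2  regs: r0:Add2,r1:Add1,r2:8,r3:3,r4:16
  c5: stall  regs: r0:Add2,r1:Add1,r2:8,r3:3,r4:16
  c6: CDB Add1=22; issue SUB r3<-Add1  regs: r0:Add2,r1:22,r2:8,r3:Add1,r4:16
  c7: CDB Add2=32; issue SUB r0<-Add2  regs: r0:Add2,r1:22,r2:8,r3:Add1,r4:16
  c8: stall  regs: r0:Add2,r1:22,r2:8,r3:Add1,r4:16
  c9: CDB Add1=-10; issue SUB r2<-Add1  regs: r0:Add2,r1:22,r2:Add1,r3:-10,r4:16
  c10: CDB Add2=-16  regs: r0:-16,r1:22,r2:Add1,r3:-10,r4:16

STATUS = VALUE -10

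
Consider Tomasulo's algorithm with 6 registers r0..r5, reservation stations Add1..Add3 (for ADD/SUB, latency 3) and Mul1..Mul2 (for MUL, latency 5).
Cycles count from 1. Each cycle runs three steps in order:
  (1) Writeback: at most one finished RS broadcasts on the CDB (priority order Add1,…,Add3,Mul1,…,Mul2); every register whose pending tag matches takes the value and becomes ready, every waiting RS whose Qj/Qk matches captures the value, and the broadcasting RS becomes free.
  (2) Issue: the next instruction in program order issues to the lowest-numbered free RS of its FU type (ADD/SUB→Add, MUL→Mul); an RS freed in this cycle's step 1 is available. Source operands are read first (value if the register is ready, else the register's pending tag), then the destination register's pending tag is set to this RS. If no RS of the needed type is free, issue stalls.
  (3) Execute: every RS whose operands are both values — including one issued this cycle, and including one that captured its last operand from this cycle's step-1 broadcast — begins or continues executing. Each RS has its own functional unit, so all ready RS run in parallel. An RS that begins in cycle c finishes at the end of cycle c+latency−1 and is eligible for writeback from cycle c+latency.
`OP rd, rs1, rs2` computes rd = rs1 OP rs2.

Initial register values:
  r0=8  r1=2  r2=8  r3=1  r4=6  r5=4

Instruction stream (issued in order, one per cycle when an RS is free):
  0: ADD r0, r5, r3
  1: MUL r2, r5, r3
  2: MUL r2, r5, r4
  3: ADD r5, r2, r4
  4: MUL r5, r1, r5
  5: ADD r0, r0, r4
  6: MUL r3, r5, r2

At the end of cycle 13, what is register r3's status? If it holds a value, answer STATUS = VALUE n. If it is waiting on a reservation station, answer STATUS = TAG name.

c1: issue ADD r0<-Add1 | r0:Add1,r1:2,r2:8,r3:1,r4:6,r5:4
c2: issue MUL r2<-Mul1 | r0:Add1,r1:2,r2:Mul1,r3:1,r4:6,r5:4
c3: issue MUL r2<-Mul2 | r0:Add1,r1:2,r2:Mul2,r3:1,r4:6,r5:4
c4: CDB Add1=5; issue ADD r5<-Add1 | r0:5,r1:2,r2:Mul2,r3:1,r4:6,r5:Add1
c5: stall | r0:5,r1:2,r2:Mul2,r3:1,r4:6,r5:Add1
c6: stall | r0:5,r1:2,r2:Mul2,r3:1,r4:6,r5:Add1
c7: CDB Mul1=4; issue MUL r5<-Mul1 | r0:5,r1:2,r2:Mul2,r3:1,r4:6,r5:Mul1
c8: CDB Mul2=24; issue ADD r0<-Add2 | r0:Add2,r1:2,r2:24,r3:1,r4:6,r5:Mul1
c9: issue MUL r3<-Mul2 | r0:Add2,r1:2,r2:24,r3:Mul2,r4:6,r5:Mul1
c10: - | r0:Add2,r1:2,r2:24,r3:Mul2,r4:6,r5:Mul1
c11: CDB Add1=30 | r0:Add2,r1:2,r2:24,r3:Mul2,r4:6,r5:Mul1
c12: CDB Add2=11 | r0:11,r1:2,r2:24,r3:Mul2,r4:6,r5:Mul1
c13: - | r0:11,r1:2,r2:24,r3:Mul2,r4:6,r5:Mul1

STATUS = TAG Mul2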